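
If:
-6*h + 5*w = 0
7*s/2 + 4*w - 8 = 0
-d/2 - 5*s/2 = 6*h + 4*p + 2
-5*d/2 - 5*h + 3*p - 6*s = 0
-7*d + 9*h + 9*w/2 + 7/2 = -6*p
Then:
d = -27313/2833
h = -71635/11332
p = 37853/11332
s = 31036/2833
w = -42981/5666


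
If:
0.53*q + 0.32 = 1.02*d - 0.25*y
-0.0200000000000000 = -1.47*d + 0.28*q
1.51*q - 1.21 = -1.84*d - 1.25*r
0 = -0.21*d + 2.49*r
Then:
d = 0.13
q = 0.63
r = 0.01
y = -2.07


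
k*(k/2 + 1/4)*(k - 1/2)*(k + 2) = k^4/2 + k^3 - k^2/8 - k/4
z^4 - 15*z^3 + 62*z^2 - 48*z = z*(z - 8)*(z - 6)*(z - 1)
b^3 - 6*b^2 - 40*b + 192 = (b - 8)*(b - 4)*(b + 6)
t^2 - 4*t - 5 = (t - 5)*(t + 1)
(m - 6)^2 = m^2 - 12*m + 36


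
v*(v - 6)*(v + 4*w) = v^3 + 4*v^2*w - 6*v^2 - 24*v*w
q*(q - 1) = q^2 - q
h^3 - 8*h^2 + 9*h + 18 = (h - 6)*(h - 3)*(h + 1)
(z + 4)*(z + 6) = z^2 + 10*z + 24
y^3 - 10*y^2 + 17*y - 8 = (y - 8)*(y - 1)^2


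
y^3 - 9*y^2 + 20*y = y*(y - 5)*(y - 4)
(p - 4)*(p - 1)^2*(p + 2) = p^4 - 4*p^3 - 3*p^2 + 14*p - 8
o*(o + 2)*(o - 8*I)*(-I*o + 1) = -I*o^4 - 7*o^3 - 2*I*o^3 - 14*o^2 - 8*I*o^2 - 16*I*o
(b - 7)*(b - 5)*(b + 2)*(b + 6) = b^4 - 4*b^3 - 49*b^2 + 136*b + 420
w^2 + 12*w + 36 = (w + 6)^2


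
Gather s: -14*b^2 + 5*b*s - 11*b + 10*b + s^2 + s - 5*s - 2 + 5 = -14*b^2 - b + s^2 + s*(5*b - 4) + 3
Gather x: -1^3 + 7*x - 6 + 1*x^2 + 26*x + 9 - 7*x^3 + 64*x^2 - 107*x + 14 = -7*x^3 + 65*x^2 - 74*x + 16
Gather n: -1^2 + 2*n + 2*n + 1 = 4*n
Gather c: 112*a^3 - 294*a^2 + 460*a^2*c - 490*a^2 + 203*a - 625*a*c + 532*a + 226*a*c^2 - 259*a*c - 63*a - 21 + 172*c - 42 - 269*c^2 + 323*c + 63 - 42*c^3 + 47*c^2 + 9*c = 112*a^3 - 784*a^2 + 672*a - 42*c^3 + c^2*(226*a - 222) + c*(460*a^2 - 884*a + 504)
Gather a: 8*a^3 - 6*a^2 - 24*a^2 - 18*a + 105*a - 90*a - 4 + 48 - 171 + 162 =8*a^3 - 30*a^2 - 3*a + 35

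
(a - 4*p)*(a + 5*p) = a^2 + a*p - 20*p^2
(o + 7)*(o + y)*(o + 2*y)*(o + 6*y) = o^4 + 9*o^3*y + 7*o^3 + 20*o^2*y^2 + 63*o^2*y + 12*o*y^3 + 140*o*y^2 + 84*y^3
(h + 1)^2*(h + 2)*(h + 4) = h^4 + 8*h^3 + 21*h^2 + 22*h + 8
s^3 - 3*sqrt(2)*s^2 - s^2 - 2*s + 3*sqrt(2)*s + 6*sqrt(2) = (s - 2)*(s + 1)*(s - 3*sqrt(2))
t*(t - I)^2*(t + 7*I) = t^4 + 5*I*t^3 + 13*t^2 - 7*I*t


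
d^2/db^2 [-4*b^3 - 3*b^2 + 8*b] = -24*b - 6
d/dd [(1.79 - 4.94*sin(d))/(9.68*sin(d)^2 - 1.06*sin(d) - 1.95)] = (47.8192*sin(d)^2 - 34.6544*sin(d) + 11.5304)*cos(d)/(93.7024*sin(d)^4 - 20.5216*sin(d)^3 - 36.6284*sin(d)^2 + 4.134*sin(d) + 3.8025)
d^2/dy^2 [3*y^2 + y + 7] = 6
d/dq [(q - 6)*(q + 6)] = 2*q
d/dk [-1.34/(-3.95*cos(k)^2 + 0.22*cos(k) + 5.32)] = (10.586*cos(k) - 0.2948)*sin(k)/(-3.95*cos(k)^2 + 0.22*cos(k) + 5.32)^2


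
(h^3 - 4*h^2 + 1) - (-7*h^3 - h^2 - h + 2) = 8*h^3 - 3*h^2 + h - 1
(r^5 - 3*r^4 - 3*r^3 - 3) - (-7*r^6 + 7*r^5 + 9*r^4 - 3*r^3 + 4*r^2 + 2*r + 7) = 7*r^6 - 6*r^5 - 12*r^4 - 4*r^2 - 2*r - 10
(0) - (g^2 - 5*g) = -g^2 + 5*g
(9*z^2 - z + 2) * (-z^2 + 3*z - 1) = -9*z^4 + 28*z^3 - 14*z^2 + 7*z - 2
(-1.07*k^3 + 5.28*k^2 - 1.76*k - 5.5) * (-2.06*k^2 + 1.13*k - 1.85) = 2.2042*k^5 - 12.0859*k^4 + 11.5715*k^3 - 0.4268*k^2 - 2.959*k + 10.175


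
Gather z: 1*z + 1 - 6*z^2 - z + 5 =6 - 6*z^2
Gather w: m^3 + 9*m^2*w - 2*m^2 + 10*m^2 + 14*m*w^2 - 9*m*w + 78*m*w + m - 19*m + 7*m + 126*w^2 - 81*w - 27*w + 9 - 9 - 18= m^3 + 8*m^2 - 11*m + w^2*(14*m + 126) + w*(9*m^2 + 69*m - 108) - 18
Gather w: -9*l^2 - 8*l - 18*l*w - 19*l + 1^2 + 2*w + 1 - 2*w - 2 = -9*l^2 - 18*l*w - 27*l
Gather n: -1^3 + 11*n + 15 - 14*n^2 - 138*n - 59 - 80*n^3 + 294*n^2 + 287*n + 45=-80*n^3 + 280*n^2 + 160*n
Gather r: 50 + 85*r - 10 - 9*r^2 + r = -9*r^2 + 86*r + 40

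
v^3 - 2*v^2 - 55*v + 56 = (v - 8)*(v - 1)*(v + 7)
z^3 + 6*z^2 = z^2*(z + 6)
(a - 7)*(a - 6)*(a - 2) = a^3 - 15*a^2 + 68*a - 84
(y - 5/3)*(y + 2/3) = y^2 - y - 10/9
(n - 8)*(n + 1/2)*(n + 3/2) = n^3 - 6*n^2 - 61*n/4 - 6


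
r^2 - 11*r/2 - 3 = (r - 6)*(r + 1/2)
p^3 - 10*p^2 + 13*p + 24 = (p - 8)*(p - 3)*(p + 1)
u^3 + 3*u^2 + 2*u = u*(u + 1)*(u + 2)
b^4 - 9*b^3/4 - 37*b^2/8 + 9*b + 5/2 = (b - 5/2)*(b - 2)*(b + 1/4)*(b + 2)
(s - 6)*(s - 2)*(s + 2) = s^3 - 6*s^2 - 4*s + 24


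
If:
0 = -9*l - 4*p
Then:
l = -4*p/9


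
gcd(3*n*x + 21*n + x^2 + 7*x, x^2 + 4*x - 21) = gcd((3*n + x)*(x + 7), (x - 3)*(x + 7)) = x + 7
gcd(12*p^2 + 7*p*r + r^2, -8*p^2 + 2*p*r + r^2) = 4*p + r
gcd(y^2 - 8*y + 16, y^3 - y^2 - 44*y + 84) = 1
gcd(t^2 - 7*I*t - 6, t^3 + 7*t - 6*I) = t - I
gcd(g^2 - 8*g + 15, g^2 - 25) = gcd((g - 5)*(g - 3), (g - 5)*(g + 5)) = g - 5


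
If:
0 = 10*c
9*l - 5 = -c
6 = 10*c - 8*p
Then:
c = 0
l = 5/9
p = -3/4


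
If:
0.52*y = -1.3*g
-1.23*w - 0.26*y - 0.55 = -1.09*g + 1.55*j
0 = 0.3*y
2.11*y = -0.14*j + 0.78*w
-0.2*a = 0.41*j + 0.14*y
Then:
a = 0.64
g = 0.00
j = -0.31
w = -0.06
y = 0.00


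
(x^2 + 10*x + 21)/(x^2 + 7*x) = (x + 3)/x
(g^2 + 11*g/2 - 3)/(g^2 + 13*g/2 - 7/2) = (g + 6)/(g + 7)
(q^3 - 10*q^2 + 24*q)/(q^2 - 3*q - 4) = q*(q - 6)/(q + 1)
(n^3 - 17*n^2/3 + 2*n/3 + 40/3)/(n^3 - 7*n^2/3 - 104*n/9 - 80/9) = 3*(n - 2)/(3*n + 4)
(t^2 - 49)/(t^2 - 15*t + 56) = (t + 7)/(t - 8)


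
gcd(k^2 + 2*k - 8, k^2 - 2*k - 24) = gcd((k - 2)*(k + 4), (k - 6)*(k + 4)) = k + 4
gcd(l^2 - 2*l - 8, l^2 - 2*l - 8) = l^2 - 2*l - 8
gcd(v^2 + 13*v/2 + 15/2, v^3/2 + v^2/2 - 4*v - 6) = 1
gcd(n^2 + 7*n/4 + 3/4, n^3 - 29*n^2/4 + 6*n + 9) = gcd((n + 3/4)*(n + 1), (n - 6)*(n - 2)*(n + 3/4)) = n + 3/4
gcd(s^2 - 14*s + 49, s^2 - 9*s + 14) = s - 7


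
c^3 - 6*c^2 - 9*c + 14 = (c - 7)*(c - 1)*(c + 2)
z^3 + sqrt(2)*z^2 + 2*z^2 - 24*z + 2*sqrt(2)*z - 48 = (z + 2)*(z - 3*sqrt(2))*(z + 4*sqrt(2))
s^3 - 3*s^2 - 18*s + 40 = (s - 5)*(s - 2)*(s + 4)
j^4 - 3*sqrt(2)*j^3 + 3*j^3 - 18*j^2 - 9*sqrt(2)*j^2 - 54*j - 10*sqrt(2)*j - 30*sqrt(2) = (j + 3)*(j - 5*sqrt(2))*(j + sqrt(2))^2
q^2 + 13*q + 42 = (q + 6)*(q + 7)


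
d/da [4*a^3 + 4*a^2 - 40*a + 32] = 12*a^2 + 8*a - 40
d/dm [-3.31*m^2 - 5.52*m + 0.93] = -6.62*m - 5.52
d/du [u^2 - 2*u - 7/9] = 2*u - 2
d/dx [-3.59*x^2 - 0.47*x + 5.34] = -7.18*x - 0.47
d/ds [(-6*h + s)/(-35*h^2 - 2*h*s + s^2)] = (-35*h^2 - 2*h*s + s^2 - 2*(h - s)*(6*h - s))/(35*h^2 + 2*h*s - s^2)^2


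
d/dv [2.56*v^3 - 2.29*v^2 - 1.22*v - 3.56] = 7.68*v^2 - 4.58*v - 1.22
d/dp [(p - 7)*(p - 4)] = 2*p - 11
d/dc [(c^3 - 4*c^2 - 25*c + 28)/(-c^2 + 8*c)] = (-c^4 + 16*c^3 - 57*c^2 + 56*c - 224)/(c^2*(c^2 - 16*c + 64))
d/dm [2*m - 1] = 2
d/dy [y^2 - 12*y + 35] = 2*y - 12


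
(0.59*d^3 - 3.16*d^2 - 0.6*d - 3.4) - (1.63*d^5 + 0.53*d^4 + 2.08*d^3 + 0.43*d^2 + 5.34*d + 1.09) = -1.63*d^5 - 0.53*d^4 - 1.49*d^3 - 3.59*d^2 - 5.94*d - 4.49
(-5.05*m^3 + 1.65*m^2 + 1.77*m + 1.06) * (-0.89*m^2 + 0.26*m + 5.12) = 4.4945*m^5 - 2.7815*m^4 - 27.0023*m^3 + 7.9648*m^2 + 9.338*m + 5.4272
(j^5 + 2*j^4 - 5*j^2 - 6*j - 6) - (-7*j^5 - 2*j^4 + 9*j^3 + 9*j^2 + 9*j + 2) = 8*j^5 + 4*j^4 - 9*j^3 - 14*j^2 - 15*j - 8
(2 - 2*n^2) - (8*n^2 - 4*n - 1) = -10*n^2 + 4*n + 3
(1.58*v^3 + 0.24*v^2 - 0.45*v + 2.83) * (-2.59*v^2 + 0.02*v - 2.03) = -4.0922*v^5 - 0.59*v^4 - 2.0371*v^3 - 7.8259*v^2 + 0.9701*v - 5.7449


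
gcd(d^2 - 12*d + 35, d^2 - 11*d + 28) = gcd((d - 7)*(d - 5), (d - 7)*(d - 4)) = d - 7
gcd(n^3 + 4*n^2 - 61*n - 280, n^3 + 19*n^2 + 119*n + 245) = n^2 + 12*n + 35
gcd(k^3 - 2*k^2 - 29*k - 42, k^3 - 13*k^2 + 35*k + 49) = k - 7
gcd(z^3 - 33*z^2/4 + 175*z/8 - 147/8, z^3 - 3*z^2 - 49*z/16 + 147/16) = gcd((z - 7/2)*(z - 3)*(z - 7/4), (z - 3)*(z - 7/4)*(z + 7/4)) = z^2 - 19*z/4 + 21/4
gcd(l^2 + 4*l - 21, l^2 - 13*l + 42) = 1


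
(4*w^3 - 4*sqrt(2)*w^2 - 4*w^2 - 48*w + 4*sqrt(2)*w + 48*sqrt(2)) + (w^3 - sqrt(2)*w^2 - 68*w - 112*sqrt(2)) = 5*w^3 - 5*sqrt(2)*w^2 - 4*w^2 - 116*w + 4*sqrt(2)*w - 64*sqrt(2)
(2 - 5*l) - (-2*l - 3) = 5 - 3*l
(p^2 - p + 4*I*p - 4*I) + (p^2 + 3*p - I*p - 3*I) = 2*p^2 + 2*p + 3*I*p - 7*I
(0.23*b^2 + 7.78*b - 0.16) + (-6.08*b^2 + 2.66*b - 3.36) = -5.85*b^2 + 10.44*b - 3.52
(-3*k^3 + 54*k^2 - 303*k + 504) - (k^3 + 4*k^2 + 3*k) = -4*k^3 + 50*k^2 - 306*k + 504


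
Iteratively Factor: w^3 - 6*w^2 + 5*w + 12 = (w - 4)*(w^2 - 2*w - 3) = (w - 4)*(w - 3)*(w + 1)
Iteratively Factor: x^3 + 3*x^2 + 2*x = (x + 2)*(x^2 + x) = (x + 1)*(x + 2)*(x)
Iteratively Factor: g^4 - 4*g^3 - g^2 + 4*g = (g - 1)*(g^3 - 3*g^2 - 4*g) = (g - 1)*(g + 1)*(g^2 - 4*g) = g*(g - 1)*(g + 1)*(g - 4)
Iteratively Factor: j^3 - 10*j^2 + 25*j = (j - 5)*(j^2 - 5*j) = j*(j - 5)*(j - 5)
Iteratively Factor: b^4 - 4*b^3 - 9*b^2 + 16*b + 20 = (b - 5)*(b^3 + b^2 - 4*b - 4) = (b - 5)*(b + 2)*(b^2 - b - 2) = (b - 5)*(b - 2)*(b + 2)*(b + 1)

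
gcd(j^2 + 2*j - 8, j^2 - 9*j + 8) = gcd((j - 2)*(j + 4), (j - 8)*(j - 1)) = 1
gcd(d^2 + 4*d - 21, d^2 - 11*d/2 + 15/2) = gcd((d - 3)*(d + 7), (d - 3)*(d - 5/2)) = d - 3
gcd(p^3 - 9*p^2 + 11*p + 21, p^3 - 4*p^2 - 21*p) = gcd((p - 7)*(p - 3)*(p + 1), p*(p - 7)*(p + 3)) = p - 7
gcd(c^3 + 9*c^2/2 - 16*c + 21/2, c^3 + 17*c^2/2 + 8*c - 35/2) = c^2 + 6*c - 7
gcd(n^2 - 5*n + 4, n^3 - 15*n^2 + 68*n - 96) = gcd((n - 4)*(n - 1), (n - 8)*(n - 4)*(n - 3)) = n - 4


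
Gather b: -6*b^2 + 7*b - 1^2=-6*b^2 + 7*b - 1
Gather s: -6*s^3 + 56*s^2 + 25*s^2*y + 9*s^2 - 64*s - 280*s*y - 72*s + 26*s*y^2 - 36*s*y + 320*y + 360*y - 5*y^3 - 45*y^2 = -6*s^3 + s^2*(25*y + 65) + s*(26*y^2 - 316*y - 136) - 5*y^3 - 45*y^2 + 680*y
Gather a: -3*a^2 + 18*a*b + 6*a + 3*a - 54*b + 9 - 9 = -3*a^2 + a*(18*b + 9) - 54*b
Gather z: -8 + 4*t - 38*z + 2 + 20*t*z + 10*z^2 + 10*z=4*t + 10*z^2 + z*(20*t - 28) - 6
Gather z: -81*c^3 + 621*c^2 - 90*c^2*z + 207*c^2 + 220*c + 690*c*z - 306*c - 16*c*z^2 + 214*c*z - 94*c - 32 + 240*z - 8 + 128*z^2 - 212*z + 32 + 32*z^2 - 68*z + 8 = -81*c^3 + 828*c^2 - 180*c + z^2*(160 - 16*c) + z*(-90*c^2 + 904*c - 40)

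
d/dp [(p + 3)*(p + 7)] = 2*p + 10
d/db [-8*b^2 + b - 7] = 1 - 16*b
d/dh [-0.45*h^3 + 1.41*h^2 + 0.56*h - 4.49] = -1.35*h^2 + 2.82*h + 0.56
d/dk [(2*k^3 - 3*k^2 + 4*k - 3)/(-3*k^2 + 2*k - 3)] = 2*(-3*k^4 + 4*k^3 - 6*k^2 - 3)/(9*k^4 - 12*k^3 + 22*k^2 - 12*k + 9)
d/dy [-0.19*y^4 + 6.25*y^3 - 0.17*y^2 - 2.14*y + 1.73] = -0.76*y^3 + 18.75*y^2 - 0.34*y - 2.14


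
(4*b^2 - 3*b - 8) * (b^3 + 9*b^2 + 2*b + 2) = 4*b^5 + 33*b^4 - 27*b^3 - 70*b^2 - 22*b - 16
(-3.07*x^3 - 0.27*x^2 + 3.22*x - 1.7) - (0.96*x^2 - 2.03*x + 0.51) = -3.07*x^3 - 1.23*x^2 + 5.25*x - 2.21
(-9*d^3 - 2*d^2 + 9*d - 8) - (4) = -9*d^3 - 2*d^2 + 9*d - 12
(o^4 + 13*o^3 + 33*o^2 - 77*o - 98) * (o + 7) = o^5 + 20*o^4 + 124*o^3 + 154*o^2 - 637*o - 686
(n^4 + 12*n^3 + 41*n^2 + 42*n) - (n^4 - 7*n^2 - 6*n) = 12*n^3 + 48*n^2 + 48*n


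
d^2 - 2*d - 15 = (d - 5)*(d + 3)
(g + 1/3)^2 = g^2 + 2*g/3 + 1/9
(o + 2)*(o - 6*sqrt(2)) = o^2 - 6*sqrt(2)*o + 2*o - 12*sqrt(2)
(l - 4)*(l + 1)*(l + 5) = l^3 + 2*l^2 - 19*l - 20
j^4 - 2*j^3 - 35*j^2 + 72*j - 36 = (j - 6)*(j - 1)^2*(j + 6)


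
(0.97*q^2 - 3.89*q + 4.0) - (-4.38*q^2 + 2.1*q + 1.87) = 5.35*q^2 - 5.99*q + 2.13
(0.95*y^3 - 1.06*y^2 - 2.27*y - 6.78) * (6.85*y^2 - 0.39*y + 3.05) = 6.5075*y^5 - 7.6315*y^4 - 12.2386*y^3 - 48.7907*y^2 - 4.2793*y - 20.679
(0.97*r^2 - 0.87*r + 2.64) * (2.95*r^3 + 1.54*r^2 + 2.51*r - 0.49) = 2.8615*r^5 - 1.0727*r^4 + 8.8829*r^3 + 1.4066*r^2 + 7.0527*r - 1.2936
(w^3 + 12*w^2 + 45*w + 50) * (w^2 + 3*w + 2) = w^5 + 15*w^4 + 83*w^3 + 209*w^2 + 240*w + 100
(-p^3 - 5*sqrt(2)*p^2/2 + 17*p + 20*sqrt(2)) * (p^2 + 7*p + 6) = -p^5 - 7*p^4 - 5*sqrt(2)*p^4/2 - 35*sqrt(2)*p^3/2 + 11*p^3 + 5*sqrt(2)*p^2 + 119*p^2 + 102*p + 140*sqrt(2)*p + 120*sqrt(2)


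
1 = 1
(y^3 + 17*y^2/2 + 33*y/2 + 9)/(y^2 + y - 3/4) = 2*(y^2 + 7*y + 6)/(2*y - 1)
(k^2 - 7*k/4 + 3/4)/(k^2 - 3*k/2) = (4*k^2 - 7*k + 3)/(2*k*(2*k - 3))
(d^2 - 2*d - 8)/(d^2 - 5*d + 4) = (d + 2)/(d - 1)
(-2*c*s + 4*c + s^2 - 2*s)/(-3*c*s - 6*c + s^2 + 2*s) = (2*c*s - 4*c - s^2 + 2*s)/(3*c*s + 6*c - s^2 - 2*s)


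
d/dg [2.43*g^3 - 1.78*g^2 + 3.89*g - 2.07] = 7.29*g^2 - 3.56*g + 3.89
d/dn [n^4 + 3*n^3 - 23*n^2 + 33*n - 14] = 4*n^3 + 9*n^2 - 46*n + 33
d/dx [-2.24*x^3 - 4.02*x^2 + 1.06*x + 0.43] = -6.72*x^2 - 8.04*x + 1.06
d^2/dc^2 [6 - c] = 0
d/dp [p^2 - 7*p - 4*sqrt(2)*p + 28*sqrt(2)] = 2*p - 7 - 4*sqrt(2)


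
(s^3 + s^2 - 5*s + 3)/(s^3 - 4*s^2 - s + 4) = (s^2 + 2*s - 3)/(s^2 - 3*s - 4)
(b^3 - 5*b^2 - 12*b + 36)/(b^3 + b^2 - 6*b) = (b - 6)/b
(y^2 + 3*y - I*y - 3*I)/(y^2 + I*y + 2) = (y + 3)/(y + 2*I)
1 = 1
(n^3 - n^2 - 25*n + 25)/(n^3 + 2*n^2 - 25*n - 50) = (n - 1)/(n + 2)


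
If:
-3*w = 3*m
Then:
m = -w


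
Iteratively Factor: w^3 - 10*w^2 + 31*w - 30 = (w - 5)*(w^2 - 5*w + 6) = (w - 5)*(w - 3)*(w - 2)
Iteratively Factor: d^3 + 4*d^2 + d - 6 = (d + 2)*(d^2 + 2*d - 3) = (d - 1)*(d + 2)*(d + 3)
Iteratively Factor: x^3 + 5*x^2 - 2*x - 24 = (x + 4)*(x^2 + x - 6) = (x - 2)*(x + 4)*(x + 3)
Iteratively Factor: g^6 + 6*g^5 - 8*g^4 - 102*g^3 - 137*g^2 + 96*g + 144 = (g + 3)*(g^5 + 3*g^4 - 17*g^3 - 51*g^2 + 16*g + 48) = (g + 3)*(g + 4)*(g^4 - g^3 - 13*g^2 + g + 12) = (g - 1)*(g + 3)*(g + 4)*(g^3 - 13*g - 12) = (g - 1)*(g + 3)^2*(g + 4)*(g^2 - 3*g - 4) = (g - 4)*(g - 1)*(g + 3)^2*(g + 4)*(g + 1)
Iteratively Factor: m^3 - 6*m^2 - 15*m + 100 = (m + 4)*(m^2 - 10*m + 25) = (m - 5)*(m + 4)*(m - 5)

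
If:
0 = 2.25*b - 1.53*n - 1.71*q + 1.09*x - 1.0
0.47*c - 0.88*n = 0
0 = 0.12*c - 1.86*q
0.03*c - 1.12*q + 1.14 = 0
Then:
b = 11.5647844860822 - 0.484444444444444*x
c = 26.98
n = 14.41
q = 1.74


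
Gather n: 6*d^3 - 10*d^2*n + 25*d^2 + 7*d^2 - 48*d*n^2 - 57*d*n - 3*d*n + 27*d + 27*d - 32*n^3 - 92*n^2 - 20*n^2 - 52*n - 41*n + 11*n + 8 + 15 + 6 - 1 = 6*d^3 + 32*d^2 + 54*d - 32*n^3 + n^2*(-48*d - 112) + n*(-10*d^2 - 60*d - 82) + 28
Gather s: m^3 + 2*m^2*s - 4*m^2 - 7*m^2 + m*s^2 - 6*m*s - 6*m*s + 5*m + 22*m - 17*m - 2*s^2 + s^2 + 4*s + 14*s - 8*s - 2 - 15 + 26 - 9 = m^3 - 11*m^2 + 10*m + s^2*(m - 1) + s*(2*m^2 - 12*m + 10)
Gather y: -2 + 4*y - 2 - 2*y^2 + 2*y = -2*y^2 + 6*y - 4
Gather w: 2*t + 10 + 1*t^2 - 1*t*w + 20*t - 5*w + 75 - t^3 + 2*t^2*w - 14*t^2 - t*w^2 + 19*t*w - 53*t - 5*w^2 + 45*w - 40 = -t^3 - 13*t^2 - 31*t + w^2*(-t - 5) + w*(2*t^2 + 18*t + 40) + 45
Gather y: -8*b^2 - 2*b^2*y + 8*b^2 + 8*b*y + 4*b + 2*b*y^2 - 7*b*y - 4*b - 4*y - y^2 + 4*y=y^2*(2*b - 1) + y*(-2*b^2 + b)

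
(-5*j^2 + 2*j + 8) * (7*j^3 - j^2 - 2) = -35*j^5 + 19*j^4 + 54*j^3 + 2*j^2 - 4*j - 16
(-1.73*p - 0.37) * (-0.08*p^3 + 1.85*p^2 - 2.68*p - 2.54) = 0.1384*p^4 - 3.1709*p^3 + 3.9519*p^2 + 5.3858*p + 0.9398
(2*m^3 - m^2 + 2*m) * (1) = 2*m^3 - m^2 + 2*m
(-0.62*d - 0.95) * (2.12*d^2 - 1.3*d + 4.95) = -1.3144*d^3 - 1.208*d^2 - 1.834*d - 4.7025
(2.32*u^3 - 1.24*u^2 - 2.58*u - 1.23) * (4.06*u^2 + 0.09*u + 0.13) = 9.4192*u^5 - 4.8256*u^4 - 10.2848*u^3 - 5.3872*u^2 - 0.4461*u - 0.1599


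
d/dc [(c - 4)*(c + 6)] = 2*c + 2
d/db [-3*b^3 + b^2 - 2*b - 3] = -9*b^2 + 2*b - 2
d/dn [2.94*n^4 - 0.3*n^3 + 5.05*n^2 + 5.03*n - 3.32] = 11.76*n^3 - 0.9*n^2 + 10.1*n + 5.03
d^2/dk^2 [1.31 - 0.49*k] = 0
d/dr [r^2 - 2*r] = 2*r - 2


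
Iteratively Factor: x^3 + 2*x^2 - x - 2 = (x + 1)*(x^2 + x - 2) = (x + 1)*(x + 2)*(x - 1)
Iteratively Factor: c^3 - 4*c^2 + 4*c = (c)*(c^2 - 4*c + 4) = c*(c - 2)*(c - 2)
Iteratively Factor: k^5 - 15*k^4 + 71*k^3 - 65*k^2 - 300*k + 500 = (k - 2)*(k^4 - 13*k^3 + 45*k^2 + 25*k - 250) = (k - 2)*(k + 2)*(k^3 - 15*k^2 + 75*k - 125) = (k - 5)*(k - 2)*(k + 2)*(k^2 - 10*k + 25) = (k - 5)^2*(k - 2)*(k + 2)*(k - 5)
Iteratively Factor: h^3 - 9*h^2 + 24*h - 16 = (h - 4)*(h^2 - 5*h + 4) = (h - 4)^2*(h - 1)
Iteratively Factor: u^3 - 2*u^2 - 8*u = (u + 2)*(u^2 - 4*u) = u*(u + 2)*(u - 4)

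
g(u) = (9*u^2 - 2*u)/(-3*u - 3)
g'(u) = (18*u - 2)/(-3*u - 3) + 3*(9*u^2 - 2*u)/(-3*u - 3)^2 = (-9*u^2 - 18*u + 2)/(3*(u^2 + 2*u + 1))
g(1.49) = -2.28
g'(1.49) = -2.41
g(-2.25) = 13.35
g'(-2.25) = -0.65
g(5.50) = -13.40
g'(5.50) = -2.91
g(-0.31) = -0.72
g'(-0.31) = 4.70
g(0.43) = -0.19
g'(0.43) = -1.21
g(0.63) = -0.47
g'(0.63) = -1.62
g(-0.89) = -27.00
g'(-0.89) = 300.03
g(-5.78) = 21.77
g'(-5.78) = -2.84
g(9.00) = -23.70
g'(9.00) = -2.96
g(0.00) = 0.00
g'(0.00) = 0.67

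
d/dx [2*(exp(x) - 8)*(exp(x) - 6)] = 4*(exp(x) - 7)*exp(x)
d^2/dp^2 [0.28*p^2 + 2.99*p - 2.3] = 0.560000000000000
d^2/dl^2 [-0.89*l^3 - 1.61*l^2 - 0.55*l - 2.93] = -5.34*l - 3.22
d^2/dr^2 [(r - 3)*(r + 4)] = 2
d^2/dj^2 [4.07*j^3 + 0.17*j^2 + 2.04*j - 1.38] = 24.42*j + 0.34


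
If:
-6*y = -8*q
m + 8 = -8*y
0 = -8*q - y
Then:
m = -8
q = 0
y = 0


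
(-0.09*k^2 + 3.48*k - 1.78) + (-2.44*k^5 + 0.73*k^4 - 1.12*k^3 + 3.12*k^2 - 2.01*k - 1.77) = -2.44*k^5 + 0.73*k^4 - 1.12*k^3 + 3.03*k^2 + 1.47*k - 3.55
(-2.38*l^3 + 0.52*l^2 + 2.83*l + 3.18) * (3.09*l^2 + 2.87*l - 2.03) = -7.3542*l^5 - 5.2238*l^4 + 15.0685*l^3 + 16.8927*l^2 + 3.3817*l - 6.4554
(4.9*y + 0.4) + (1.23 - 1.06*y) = 3.84*y + 1.63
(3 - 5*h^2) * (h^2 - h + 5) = -5*h^4 + 5*h^3 - 22*h^2 - 3*h + 15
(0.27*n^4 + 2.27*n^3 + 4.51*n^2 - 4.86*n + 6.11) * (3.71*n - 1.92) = 1.0017*n^5 + 7.9033*n^4 + 12.3737*n^3 - 26.6898*n^2 + 31.9993*n - 11.7312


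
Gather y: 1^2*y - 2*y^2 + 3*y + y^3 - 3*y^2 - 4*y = y^3 - 5*y^2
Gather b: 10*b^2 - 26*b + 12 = 10*b^2 - 26*b + 12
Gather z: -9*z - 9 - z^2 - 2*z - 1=-z^2 - 11*z - 10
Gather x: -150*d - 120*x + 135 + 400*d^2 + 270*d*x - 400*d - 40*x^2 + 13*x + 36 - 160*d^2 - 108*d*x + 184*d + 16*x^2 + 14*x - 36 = 240*d^2 - 366*d - 24*x^2 + x*(162*d - 93) + 135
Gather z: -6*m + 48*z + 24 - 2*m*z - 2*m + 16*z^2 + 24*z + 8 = -8*m + 16*z^2 + z*(72 - 2*m) + 32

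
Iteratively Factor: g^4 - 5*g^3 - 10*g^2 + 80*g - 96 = (g - 2)*(g^3 - 3*g^2 - 16*g + 48) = (g - 3)*(g - 2)*(g^2 - 16) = (g - 3)*(g - 2)*(g + 4)*(g - 4)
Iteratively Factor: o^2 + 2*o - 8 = (o + 4)*(o - 2)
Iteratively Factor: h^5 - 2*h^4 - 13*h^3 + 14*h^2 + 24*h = (h - 2)*(h^4 - 13*h^2 - 12*h) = h*(h - 2)*(h^3 - 13*h - 12) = h*(h - 2)*(h + 1)*(h^2 - h - 12) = h*(h - 2)*(h + 1)*(h + 3)*(h - 4)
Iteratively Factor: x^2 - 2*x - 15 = (x - 5)*(x + 3)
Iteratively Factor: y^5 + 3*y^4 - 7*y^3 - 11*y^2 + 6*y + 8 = (y + 1)*(y^4 + 2*y^3 - 9*y^2 - 2*y + 8) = (y - 1)*(y + 1)*(y^3 + 3*y^2 - 6*y - 8) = (y - 1)*(y + 1)*(y + 4)*(y^2 - y - 2) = (y - 2)*(y - 1)*(y + 1)*(y + 4)*(y + 1)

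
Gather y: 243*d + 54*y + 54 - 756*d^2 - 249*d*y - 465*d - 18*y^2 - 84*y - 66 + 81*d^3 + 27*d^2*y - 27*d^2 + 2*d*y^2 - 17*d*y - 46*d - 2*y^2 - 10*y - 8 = 81*d^3 - 783*d^2 - 268*d + y^2*(2*d - 20) + y*(27*d^2 - 266*d - 40) - 20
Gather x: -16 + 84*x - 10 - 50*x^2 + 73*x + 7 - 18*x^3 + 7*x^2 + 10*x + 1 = -18*x^3 - 43*x^2 + 167*x - 18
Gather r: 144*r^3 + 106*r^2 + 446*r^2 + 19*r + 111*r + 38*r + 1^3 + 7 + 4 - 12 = 144*r^3 + 552*r^2 + 168*r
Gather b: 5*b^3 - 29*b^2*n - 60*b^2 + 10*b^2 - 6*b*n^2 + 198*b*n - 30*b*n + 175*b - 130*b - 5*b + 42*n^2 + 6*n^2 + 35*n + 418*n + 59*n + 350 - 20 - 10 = 5*b^3 + b^2*(-29*n - 50) + b*(-6*n^2 + 168*n + 40) + 48*n^2 + 512*n + 320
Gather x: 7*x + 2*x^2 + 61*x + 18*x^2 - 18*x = 20*x^2 + 50*x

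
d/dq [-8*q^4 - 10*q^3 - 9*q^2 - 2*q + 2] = -32*q^3 - 30*q^2 - 18*q - 2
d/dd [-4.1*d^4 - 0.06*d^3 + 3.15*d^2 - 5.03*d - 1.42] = -16.4*d^3 - 0.18*d^2 + 6.3*d - 5.03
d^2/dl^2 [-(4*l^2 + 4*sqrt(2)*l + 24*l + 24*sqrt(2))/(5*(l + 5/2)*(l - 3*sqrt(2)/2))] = 32*(-20*sqrt(2)*l^3 - 28*l^3 - 234*sqrt(2)*l^2 - 900*sqrt(2)*l + 252*l - 876*sqrt(2) + 525)/(5*(32*l^6 - 144*sqrt(2)*l^5 + 240*l^5 - 1080*sqrt(2)*l^4 + 1032*l^4 - 2916*sqrt(2)*l^3 + 3740*l^3 - 3870*sqrt(2)*l^2 + 8100*l^2 - 4050*sqrt(2)*l + 6750*l - 3375*sqrt(2)))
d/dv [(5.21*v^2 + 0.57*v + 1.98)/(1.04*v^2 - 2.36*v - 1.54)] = (-12.8884*v^2 - 20.1652*v + 3.795)/(1.0816*v^4 - 4.9088*v^3 + 2.3664*v^2 + 7.2688*v + 2.3716)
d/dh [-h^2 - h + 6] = -2*h - 1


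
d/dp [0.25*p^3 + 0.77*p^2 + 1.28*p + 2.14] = 0.75*p^2 + 1.54*p + 1.28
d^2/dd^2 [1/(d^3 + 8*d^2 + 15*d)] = 2*(-d*(3*d + 8)*(d^2 + 8*d + 15) + (3*d^2 + 16*d + 15)^2)/(d^3*(d^2 + 8*d + 15)^3)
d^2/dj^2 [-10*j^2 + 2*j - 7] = -20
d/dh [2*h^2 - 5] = 4*h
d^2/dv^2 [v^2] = 2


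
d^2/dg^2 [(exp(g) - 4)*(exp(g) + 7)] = (4*exp(g) + 3)*exp(g)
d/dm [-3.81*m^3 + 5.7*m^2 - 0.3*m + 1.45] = -11.43*m^2 + 11.4*m - 0.3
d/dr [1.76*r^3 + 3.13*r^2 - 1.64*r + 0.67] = 5.28*r^2 + 6.26*r - 1.64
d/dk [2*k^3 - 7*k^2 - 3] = 2*k*(3*k - 7)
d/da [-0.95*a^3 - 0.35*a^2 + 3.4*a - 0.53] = -2.85*a^2 - 0.7*a + 3.4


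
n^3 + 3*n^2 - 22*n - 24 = (n - 4)*(n + 1)*(n + 6)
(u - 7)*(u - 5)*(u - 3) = u^3 - 15*u^2 + 71*u - 105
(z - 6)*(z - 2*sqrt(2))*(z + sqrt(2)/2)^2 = z^4 - 6*z^3 - sqrt(2)*z^3 - 7*z^2/2 + 6*sqrt(2)*z^2 - sqrt(2)*z + 21*z + 6*sqrt(2)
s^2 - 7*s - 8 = (s - 8)*(s + 1)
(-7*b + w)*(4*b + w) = -28*b^2 - 3*b*w + w^2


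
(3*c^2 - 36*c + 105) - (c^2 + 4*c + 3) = 2*c^2 - 40*c + 102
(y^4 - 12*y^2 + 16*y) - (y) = y^4 - 12*y^2 + 15*y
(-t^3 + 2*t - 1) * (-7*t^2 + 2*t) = 7*t^5 - 2*t^4 - 14*t^3 + 11*t^2 - 2*t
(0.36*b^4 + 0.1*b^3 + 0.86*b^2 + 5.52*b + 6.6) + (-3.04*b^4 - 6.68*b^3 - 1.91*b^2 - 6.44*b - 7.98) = -2.68*b^4 - 6.58*b^3 - 1.05*b^2 - 0.920000000000001*b - 1.38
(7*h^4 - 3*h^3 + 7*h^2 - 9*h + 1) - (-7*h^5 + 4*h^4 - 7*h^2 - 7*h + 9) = 7*h^5 + 3*h^4 - 3*h^3 + 14*h^2 - 2*h - 8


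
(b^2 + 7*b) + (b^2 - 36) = 2*b^2 + 7*b - 36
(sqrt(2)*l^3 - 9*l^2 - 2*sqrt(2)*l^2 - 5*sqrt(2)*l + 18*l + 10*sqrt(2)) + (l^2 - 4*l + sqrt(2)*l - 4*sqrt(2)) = sqrt(2)*l^3 - 8*l^2 - 2*sqrt(2)*l^2 - 4*sqrt(2)*l + 14*l + 6*sqrt(2)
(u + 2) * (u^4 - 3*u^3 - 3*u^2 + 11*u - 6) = u^5 - u^4 - 9*u^3 + 5*u^2 + 16*u - 12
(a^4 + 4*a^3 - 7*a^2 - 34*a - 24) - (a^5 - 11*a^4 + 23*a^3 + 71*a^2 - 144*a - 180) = -a^5 + 12*a^4 - 19*a^3 - 78*a^2 + 110*a + 156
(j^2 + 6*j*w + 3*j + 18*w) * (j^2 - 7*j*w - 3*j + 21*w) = j^4 - j^3*w - 42*j^2*w^2 - 9*j^2 + 9*j*w + 378*w^2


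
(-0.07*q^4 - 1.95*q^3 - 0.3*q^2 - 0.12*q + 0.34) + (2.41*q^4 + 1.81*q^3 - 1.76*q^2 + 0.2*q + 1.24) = 2.34*q^4 - 0.14*q^3 - 2.06*q^2 + 0.08*q + 1.58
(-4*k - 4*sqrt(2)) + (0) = -4*k - 4*sqrt(2)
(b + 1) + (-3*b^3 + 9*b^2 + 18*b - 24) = -3*b^3 + 9*b^2 + 19*b - 23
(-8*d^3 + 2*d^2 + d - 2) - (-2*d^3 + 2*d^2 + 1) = -6*d^3 + d - 3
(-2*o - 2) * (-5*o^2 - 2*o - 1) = 10*o^3 + 14*o^2 + 6*o + 2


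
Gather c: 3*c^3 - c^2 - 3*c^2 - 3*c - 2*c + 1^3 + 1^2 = 3*c^3 - 4*c^2 - 5*c + 2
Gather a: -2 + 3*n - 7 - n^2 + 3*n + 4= -n^2 + 6*n - 5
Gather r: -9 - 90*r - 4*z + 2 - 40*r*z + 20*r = r*(-40*z - 70) - 4*z - 7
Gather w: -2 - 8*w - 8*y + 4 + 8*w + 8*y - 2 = 0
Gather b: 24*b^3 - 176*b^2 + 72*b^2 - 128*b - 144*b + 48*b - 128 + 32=24*b^3 - 104*b^2 - 224*b - 96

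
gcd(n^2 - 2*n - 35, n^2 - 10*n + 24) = 1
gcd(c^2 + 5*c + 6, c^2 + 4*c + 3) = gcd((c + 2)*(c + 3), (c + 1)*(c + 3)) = c + 3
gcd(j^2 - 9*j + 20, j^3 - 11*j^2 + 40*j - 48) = j - 4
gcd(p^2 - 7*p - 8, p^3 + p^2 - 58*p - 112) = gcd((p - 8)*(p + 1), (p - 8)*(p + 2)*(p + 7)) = p - 8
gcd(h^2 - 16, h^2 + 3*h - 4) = h + 4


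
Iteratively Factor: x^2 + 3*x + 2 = (x + 2)*(x + 1)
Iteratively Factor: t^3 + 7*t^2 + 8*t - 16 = (t + 4)*(t^2 + 3*t - 4) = (t - 1)*(t + 4)*(t + 4)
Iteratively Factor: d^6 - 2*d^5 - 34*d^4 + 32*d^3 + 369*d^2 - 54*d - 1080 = (d + 3)*(d^5 - 5*d^4 - 19*d^3 + 89*d^2 + 102*d - 360) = (d - 2)*(d + 3)*(d^4 - 3*d^3 - 25*d^2 + 39*d + 180) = (d - 2)*(d + 3)^2*(d^3 - 6*d^2 - 7*d + 60) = (d - 4)*(d - 2)*(d + 3)^2*(d^2 - 2*d - 15) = (d - 5)*(d - 4)*(d - 2)*(d + 3)^2*(d + 3)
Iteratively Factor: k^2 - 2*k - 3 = (k - 3)*(k + 1)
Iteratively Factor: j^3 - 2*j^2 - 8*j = (j - 4)*(j^2 + 2*j) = j*(j - 4)*(j + 2)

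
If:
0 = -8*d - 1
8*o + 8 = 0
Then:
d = -1/8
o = -1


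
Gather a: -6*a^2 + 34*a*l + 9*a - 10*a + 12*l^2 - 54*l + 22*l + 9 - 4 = -6*a^2 + a*(34*l - 1) + 12*l^2 - 32*l + 5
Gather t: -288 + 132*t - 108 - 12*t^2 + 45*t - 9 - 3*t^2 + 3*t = -15*t^2 + 180*t - 405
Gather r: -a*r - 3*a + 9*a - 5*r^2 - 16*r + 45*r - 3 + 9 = 6*a - 5*r^2 + r*(29 - a) + 6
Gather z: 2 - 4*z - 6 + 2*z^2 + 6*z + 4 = 2*z^2 + 2*z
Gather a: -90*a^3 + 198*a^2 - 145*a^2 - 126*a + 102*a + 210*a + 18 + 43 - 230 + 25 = -90*a^3 + 53*a^2 + 186*a - 144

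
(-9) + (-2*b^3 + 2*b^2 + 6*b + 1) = -2*b^3 + 2*b^2 + 6*b - 8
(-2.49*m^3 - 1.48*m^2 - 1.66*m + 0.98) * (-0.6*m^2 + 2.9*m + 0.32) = 1.494*m^5 - 6.333*m^4 - 4.0928*m^3 - 5.8756*m^2 + 2.3108*m + 0.3136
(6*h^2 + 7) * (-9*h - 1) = -54*h^3 - 6*h^2 - 63*h - 7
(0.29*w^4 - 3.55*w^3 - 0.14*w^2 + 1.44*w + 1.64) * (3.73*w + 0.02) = 1.0817*w^5 - 13.2357*w^4 - 0.5932*w^3 + 5.3684*w^2 + 6.146*w + 0.0328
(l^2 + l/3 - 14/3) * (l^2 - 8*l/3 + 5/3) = l^4 - 7*l^3/3 - 35*l^2/9 + 13*l - 70/9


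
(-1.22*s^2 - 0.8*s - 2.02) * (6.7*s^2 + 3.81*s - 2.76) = -8.174*s^4 - 10.0082*s^3 - 13.2148*s^2 - 5.4882*s + 5.5752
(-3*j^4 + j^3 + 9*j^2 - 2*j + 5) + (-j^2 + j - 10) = -3*j^4 + j^3 + 8*j^2 - j - 5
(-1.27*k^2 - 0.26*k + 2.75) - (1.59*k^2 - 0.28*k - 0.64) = -2.86*k^2 + 0.02*k + 3.39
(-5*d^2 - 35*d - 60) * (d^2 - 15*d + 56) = -5*d^4 + 40*d^3 + 185*d^2 - 1060*d - 3360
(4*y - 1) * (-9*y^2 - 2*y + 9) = -36*y^3 + y^2 + 38*y - 9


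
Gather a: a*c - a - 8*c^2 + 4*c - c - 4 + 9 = a*(c - 1) - 8*c^2 + 3*c + 5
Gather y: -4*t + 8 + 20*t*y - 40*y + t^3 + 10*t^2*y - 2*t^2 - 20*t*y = t^3 - 2*t^2 - 4*t + y*(10*t^2 - 40) + 8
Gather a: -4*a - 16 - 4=-4*a - 20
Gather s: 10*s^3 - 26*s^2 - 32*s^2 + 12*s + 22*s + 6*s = 10*s^3 - 58*s^2 + 40*s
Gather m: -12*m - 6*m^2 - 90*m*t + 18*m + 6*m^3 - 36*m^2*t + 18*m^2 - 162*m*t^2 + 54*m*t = 6*m^3 + m^2*(12 - 36*t) + m*(-162*t^2 - 36*t + 6)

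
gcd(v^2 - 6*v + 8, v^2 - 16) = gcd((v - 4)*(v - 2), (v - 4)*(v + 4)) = v - 4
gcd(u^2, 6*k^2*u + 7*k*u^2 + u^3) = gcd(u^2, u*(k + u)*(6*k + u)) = u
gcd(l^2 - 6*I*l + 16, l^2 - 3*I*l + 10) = l + 2*I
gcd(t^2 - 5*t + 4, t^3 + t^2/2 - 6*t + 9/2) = t - 1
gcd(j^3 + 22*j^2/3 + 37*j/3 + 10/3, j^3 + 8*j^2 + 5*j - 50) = j + 5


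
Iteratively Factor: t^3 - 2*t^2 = (t - 2)*(t^2) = t*(t - 2)*(t)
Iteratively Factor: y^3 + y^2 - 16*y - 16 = (y + 4)*(y^2 - 3*y - 4) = (y - 4)*(y + 4)*(y + 1)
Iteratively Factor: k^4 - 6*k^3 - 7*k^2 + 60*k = (k - 4)*(k^3 - 2*k^2 - 15*k) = (k - 4)*(k + 3)*(k^2 - 5*k) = (k - 5)*(k - 4)*(k + 3)*(k)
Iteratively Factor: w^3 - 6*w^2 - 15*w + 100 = (w + 4)*(w^2 - 10*w + 25) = (w - 5)*(w + 4)*(w - 5)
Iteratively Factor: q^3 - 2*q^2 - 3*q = (q + 1)*(q^2 - 3*q) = (q - 3)*(q + 1)*(q)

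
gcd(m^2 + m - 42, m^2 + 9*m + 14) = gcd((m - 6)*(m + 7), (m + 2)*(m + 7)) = m + 7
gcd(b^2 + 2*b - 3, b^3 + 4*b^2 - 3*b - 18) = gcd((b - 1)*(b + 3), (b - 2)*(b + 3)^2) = b + 3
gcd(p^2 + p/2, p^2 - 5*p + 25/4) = 1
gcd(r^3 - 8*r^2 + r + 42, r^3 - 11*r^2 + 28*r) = r - 7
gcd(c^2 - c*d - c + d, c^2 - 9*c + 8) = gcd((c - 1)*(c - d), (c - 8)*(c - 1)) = c - 1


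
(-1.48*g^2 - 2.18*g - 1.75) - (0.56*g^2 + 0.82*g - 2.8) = -2.04*g^2 - 3.0*g + 1.05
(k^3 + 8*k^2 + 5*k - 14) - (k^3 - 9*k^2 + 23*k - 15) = 17*k^2 - 18*k + 1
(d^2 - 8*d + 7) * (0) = 0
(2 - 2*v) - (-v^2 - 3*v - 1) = v^2 + v + 3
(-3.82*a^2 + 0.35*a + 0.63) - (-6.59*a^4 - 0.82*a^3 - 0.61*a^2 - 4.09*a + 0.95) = 6.59*a^4 + 0.82*a^3 - 3.21*a^2 + 4.44*a - 0.32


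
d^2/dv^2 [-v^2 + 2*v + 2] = -2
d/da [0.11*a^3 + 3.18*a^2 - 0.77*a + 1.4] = 0.33*a^2 + 6.36*a - 0.77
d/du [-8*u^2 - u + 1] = -16*u - 1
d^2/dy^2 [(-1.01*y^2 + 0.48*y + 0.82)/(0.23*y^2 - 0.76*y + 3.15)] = (-0.302312*y^3 + 4.650738*y^2 - 2.946576*y - 17.986126)/(0.012167*y^6 - 0.120612*y^5 + 0.898449*y^4 - 3.742696*y^3 + 12.304845*y^2 - 22.6233*y + 31.255875)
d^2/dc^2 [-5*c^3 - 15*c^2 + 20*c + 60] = -30*c - 30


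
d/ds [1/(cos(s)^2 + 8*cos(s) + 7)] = 2*(cos(s) + 4)*sin(s)/(cos(s)^2 + 8*cos(s) + 7)^2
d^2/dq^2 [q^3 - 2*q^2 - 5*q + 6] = 6*q - 4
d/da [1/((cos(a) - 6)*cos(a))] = 2*(cos(a) - 3)*sin(a)/((cos(a) - 6)^2*cos(a)^2)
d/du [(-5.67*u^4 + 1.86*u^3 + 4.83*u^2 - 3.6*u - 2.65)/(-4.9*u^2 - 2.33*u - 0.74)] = (55.566*u^5 + 30.5193*u^4 + 8.1156*u^3 - 33.0231*u^2 - 33.1184*u - 3.5105)/(24.01*u^4 + 22.834*u^3 + 12.6809*u^2 + 3.4484*u + 0.5476)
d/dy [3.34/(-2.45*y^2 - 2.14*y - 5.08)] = (16.366*y + 7.1476)/(2.45*y^2 + 2.14*y + 5.08)^2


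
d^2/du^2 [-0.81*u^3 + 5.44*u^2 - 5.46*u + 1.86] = 10.88 - 4.86*u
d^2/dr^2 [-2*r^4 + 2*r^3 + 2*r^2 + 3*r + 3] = -24*r^2 + 12*r + 4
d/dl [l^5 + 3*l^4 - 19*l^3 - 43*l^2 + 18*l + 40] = 5*l^4 + 12*l^3 - 57*l^2 - 86*l + 18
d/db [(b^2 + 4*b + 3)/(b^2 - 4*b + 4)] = 2*(-4*b - 7)/(b^3 - 6*b^2 + 12*b - 8)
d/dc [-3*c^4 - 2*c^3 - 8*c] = -12*c^3 - 6*c^2 - 8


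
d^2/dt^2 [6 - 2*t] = 0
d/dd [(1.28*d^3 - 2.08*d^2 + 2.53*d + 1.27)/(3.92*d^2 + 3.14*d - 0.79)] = (5.0176*d^4 + 8.0384*d^3 - 19.4824*d^2 - 6.6704*d - 5.9865)/(15.3664*d^4 + 24.6176*d^3 + 3.666*d^2 - 4.9612*d + 0.6241)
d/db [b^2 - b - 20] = 2*b - 1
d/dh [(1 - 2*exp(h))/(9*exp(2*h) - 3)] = 2*(3*exp(2*h) - 3*exp(h) + 1)*exp(h)/(3*(9*exp(4*h) - 6*exp(2*h) + 1))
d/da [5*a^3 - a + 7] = 15*a^2 - 1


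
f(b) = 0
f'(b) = 0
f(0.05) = 0.00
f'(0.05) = 0.00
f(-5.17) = 0.00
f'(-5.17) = 0.00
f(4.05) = 0.00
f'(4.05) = 0.00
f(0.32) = 0.00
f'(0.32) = 0.00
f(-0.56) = 0.00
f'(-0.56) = 0.00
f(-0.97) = 0.00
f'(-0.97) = 0.00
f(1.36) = 0.00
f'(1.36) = 0.00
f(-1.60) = 0.00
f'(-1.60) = 0.00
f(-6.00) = 0.00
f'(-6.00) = 0.00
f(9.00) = 0.00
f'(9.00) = 0.00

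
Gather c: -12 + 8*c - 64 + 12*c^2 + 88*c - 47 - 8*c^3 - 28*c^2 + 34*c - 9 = -8*c^3 - 16*c^2 + 130*c - 132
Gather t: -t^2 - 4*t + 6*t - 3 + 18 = -t^2 + 2*t + 15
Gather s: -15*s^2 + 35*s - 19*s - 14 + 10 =-15*s^2 + 16*s - 4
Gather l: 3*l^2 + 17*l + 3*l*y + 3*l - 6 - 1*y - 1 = 3*l^2 + l*(3*y + 20) - y - 7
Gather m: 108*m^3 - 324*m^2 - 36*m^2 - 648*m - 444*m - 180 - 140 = 108*m^3 - 360*m^2 - 1092*m - 320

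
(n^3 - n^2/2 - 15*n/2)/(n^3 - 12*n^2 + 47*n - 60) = n*(2*n + 5)/(2*(n^2 - 9*n + 20))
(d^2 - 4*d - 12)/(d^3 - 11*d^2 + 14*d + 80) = (d - 6)/(d^2 - 13*d + 40)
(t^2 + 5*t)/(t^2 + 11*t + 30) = t/(t + 6)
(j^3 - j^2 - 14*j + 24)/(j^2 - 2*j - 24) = (j^2 - 5*j + 6)/(j - 6)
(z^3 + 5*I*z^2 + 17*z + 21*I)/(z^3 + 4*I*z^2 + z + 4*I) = (z^2 + 4*I*z + 21)/(z^2 + 3*I*z + 4)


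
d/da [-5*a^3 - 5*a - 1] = -15*a^2 - 5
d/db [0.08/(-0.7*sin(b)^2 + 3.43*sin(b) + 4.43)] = (0.112*sin(b) - 0.2744)*cos(b)/(-0.7*sin(b)^2 + 3.43*sin(b) + 4.43)^2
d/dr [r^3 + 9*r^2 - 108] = 3*r*(r + 6)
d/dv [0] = 0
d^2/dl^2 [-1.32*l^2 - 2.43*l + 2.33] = -2.64000000000000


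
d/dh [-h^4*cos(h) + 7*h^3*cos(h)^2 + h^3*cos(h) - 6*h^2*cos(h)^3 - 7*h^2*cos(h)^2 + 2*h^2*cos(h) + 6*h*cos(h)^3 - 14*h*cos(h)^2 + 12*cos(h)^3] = h^4*sin(h) - h^3*sin(h) - 7*h^3*sin(2*h) - 4*h^3*cos(h) + 18*h^2*sin(h)*cos(h)^2 - 2*h^2*sin(h) + 7*h^2*sin(2*h) + 21*h^2*cos(h)^2 + 3*h^2*cos(h) - 18*h*sin(h)*cos(h)^2 + 14*h*sin(2*h) - 12*h*cos(h)^3 - 14*h*cos(h)^2 + 4*h*cos(h) - 36*sin(h)*cos(h)^2 + 6*cos(h)^3 - 14*cos(h)^2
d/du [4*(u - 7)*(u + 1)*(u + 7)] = 12*u^2 + 8*u - 196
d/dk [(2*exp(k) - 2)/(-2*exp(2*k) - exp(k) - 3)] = 2*(-(1 - exp(k))*(4*exp(k) + 1) - 2*exp(2*k) - exp(k) - 3)*exp(k)/(2*exp(2*k) + exp(k) + 3)^2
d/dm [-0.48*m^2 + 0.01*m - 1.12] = 0.01 - 0.96*m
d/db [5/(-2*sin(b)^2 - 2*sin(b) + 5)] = 10*(sin(2*b) + cos(b))/(2*sin(b) - cos(2*b) - 4)^2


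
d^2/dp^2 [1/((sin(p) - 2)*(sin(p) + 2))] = 2*(-2*sin(p)^4 - 5*sin(p)^2 + 4)/((sin(p) - 2)^3*(sin(p) + 2)^3)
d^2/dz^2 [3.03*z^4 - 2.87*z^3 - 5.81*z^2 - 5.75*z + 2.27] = 36.36*z^2 - 17.22*z - 11.62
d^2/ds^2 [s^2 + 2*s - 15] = 2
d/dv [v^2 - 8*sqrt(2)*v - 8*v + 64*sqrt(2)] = 2*v - 8*sqrt(2) - 8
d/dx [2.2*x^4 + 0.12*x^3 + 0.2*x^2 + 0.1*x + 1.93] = 8.8*x^3 + 0.36*x^2 + 0.4*x + 0.1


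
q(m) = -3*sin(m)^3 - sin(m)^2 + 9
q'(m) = -9*sin(m)^2*cos(m) - 2*sin(m)*cos(m)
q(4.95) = 10.81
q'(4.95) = -1.54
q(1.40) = 5.16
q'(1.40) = -1.82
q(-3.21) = 8.99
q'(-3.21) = 0.18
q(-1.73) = 10.91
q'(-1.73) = 1.08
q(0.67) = 7.90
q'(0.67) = -3.69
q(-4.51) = 5.22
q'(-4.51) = 2.13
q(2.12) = 6.41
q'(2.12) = 4.31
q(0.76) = 7.54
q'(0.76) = -4.09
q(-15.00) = 9.40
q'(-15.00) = 1.90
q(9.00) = 8.62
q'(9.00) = 2.14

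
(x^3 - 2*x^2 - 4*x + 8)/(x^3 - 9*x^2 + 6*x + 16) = (x^2 - 4)/(x^2 - 7*x - 8)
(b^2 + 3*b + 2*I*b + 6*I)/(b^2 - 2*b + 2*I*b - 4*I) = (b + 3)/(b - 2)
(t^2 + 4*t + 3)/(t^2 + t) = (t + 3)/t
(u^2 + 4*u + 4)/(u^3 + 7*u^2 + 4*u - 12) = (u + 2)/(u^2 + 5*u - 6)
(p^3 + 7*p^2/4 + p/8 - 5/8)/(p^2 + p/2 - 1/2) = p + 5/4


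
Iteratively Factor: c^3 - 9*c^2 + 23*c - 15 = (c - 1)*(c^2 - 8*c + 15) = (c - 5)*(c - 1)*(c - 3)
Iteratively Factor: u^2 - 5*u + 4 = (u - 4)*(u - 1)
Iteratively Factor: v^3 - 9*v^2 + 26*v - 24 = (v - 4)*(v^2 - 5*v + 6) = (v - 4)*(v - 3)*(v - 2)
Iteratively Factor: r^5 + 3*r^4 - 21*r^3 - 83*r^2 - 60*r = (r - 5)*(r^4 + 8*r^3 + 19*r^2 + 12*r) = (r - 5)*(r + 3)*(r^3 + 5*r^2 + 4*r) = (r - 5)*(r + 1)*(r + 3)*(r^2 + 4*r) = (r - 5)*(r + 1)*(r + 3)*(r + 4)*(r)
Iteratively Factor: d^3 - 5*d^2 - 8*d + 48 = (d + 3)*(d^2 - 8*d + 16) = (d - 4)*(d + 3)*(d - 4)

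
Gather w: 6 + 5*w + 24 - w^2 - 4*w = -w^2 + w + 30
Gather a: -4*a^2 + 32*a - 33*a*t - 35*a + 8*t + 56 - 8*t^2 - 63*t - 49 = -4*a^2 + a*(-33*t - 3) - 8*t^2 - 55*t + 7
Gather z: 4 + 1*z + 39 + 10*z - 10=11*z + 33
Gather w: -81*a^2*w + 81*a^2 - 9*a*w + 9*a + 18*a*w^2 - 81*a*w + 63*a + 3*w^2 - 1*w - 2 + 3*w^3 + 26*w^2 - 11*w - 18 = 81*a^2 + 72*a + 3*w^3 + w^2*(18*a + 29) + w*(-81*a^2 - 90*a - 12) - 20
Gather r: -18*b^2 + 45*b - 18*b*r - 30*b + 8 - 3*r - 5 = -18*b^2 + 15*b + r*(-18*b - 3) + 3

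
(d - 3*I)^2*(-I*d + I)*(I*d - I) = d^4 - 2*d^3 - 6*I*d^3 - 8*d^2 + 12*I*d^2 + 18*d - 6*I*d - 9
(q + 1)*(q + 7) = q^2 + 8*q + 7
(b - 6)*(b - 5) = b^2 - 11*b + 30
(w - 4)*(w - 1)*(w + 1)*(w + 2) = w^4 - 2*w^3 - 9*w^2 + 2*w + 8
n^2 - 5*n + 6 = (n - 3)*(n - 2)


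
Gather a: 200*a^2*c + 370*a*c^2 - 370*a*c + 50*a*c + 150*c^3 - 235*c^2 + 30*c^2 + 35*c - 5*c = 200*a^2*c + a*(370*c^2 - 320*c) + 150*c^3 - 205*c^2 + 30*c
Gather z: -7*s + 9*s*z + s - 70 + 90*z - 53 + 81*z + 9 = -6*s + z*(9*s + 171) - 114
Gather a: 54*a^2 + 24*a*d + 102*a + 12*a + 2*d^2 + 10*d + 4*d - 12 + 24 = 54*a^2 + a*(24*d + 114) + 2*d^2 + 14*d + 12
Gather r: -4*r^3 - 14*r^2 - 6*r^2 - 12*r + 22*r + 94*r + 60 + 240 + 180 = -4*r^3 - 20*r^2 + 104*r + 480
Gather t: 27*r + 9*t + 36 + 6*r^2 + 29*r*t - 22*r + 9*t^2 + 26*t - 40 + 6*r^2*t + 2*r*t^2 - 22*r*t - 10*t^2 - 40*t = 6*r^2 + 5*r + t^2*(2*r - 1) + t*(6*r^2 + 7*r - 5) - 4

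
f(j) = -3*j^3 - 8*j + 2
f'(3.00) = -89.00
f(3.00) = -103.00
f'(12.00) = -1304.00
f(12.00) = -5278.00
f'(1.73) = -34.94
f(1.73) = -27.37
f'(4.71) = -207.66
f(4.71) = -349.14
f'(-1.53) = -29.07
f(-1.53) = 24.98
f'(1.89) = -40.15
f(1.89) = -33.37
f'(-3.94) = -147.71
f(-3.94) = 217.01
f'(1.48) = -27.71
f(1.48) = -19.57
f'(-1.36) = -24.65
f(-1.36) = 20.43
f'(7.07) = -457.86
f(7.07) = -1114.74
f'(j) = -9*j^2 - 8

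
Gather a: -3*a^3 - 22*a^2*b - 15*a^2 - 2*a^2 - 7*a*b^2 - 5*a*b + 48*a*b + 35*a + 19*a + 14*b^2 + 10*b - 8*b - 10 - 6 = -3*a^3 + a^2*(-22*b - 17) + a*(-7*b^2 + 43*b + 54) + 14*b^2 + 2*b - 16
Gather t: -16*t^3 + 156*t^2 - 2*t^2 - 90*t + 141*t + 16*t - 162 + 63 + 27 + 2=-16*t^3 + 154*t^2 + 67*t - 70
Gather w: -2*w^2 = -2*w^2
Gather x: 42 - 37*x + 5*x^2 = 5*x^2 - 37*x + 42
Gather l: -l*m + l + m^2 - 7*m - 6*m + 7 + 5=l*(1 - m) + m^2 - 13*m + 12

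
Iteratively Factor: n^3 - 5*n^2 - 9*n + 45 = (n - 3)*(n^2 - 2*n - 15) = (n - 3)*(n + 3)*(n - 5)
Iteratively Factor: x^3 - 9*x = (x + 3)*(x^2 - 3*x) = (x - 3)*(x + 3)*(x)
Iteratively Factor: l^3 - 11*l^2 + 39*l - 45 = (l - 3)*(l^2 - 8*l + 15) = (l - 3)^2*(l - 5)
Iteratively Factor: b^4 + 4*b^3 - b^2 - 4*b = (b - 1)*(b^3 + 5*b^2 + 4*b) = (b - 1)*(b + 4)*(b^2 + b) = b*(b - 1)*(b + 4)*(b + 1)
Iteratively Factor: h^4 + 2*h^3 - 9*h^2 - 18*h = (h)*(h^3 + 2*h^2 - 9*h - 18) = h*(h + 2)*(h^2 - 9) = h*(h - 3)*(h + 2)*(h + 3)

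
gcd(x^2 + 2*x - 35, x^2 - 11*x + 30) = x - 5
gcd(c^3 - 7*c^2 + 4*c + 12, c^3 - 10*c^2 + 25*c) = 1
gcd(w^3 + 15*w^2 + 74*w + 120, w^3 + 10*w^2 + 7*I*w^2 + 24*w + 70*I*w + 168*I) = w^2 + 10*w + 24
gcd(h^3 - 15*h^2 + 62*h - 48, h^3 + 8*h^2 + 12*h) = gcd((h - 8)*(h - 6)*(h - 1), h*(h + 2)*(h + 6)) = 1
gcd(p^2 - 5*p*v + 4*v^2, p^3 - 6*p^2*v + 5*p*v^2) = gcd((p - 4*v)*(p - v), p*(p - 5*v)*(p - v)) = p - v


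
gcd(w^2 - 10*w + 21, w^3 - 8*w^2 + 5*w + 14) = w - 7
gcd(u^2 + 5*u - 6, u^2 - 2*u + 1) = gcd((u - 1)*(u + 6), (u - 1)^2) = u - 1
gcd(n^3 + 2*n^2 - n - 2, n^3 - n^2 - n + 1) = n^2 - 1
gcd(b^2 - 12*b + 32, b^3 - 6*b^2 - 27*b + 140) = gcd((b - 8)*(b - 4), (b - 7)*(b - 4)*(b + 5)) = b - 4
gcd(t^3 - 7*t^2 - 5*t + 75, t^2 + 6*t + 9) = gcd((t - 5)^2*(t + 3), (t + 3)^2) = t + 3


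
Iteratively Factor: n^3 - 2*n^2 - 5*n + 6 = (n + 2)*(n^2 - 4*n + 3) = (n - 1)*(n + 2)*(n - 3)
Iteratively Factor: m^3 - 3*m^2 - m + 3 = (m - 3)*(m^2 - 1) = (m - 3)*(m + 1)*(m - 1)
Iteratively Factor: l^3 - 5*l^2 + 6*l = (l - 3)*(l^2 - 2*l) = (l - 3)*(l - 2)*(l)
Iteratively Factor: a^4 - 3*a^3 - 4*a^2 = (a)*(a^3 - 3*a^2 - 4*a) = a^2*(a^2 - 3*a - 4) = a^2*(a + 1)*(a - 4)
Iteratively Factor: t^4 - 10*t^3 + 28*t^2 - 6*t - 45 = (t - 3)*(t^3 - 7*t^2 + 7*t + 15) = (t - 3)^2*(t^2 - 4*t - 5) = (t - 5)*(t - 3)^2*(t + 1)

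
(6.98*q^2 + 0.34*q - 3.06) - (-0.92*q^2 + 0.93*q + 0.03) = 7.9*q^2 - 0.59*q - 3.09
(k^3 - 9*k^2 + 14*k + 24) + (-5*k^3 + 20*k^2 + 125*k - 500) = -4*k^3 + 11*k^2 + 139*k - 476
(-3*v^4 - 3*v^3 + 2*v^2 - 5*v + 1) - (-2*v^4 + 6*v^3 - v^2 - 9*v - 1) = -v^4 - 9*v^3 + 3*v^2 + 4*v + 2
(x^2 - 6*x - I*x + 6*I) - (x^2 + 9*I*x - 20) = -6*x - 10*I*x + 20 + 6*I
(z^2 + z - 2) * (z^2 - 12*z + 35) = z^4 - 11*z^3 + 21*z^2 + 59*z - 70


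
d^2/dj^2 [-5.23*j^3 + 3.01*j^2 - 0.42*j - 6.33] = 6.02 - 31.38*j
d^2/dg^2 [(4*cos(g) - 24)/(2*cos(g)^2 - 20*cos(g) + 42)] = 2*(-9*(1 - cos(2*g))^2*cos(g)/4 + 7*(1 - cos(2*g))^2/2 + 2029*cos(g)/2 - 61*cos(2*g) - 15*cos(3*g) + cos(5*g)/2 - 603)/((cos(g) - 7)^3*(cos(g) - 3)^3)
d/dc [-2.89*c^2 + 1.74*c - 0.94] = 1.74 - 5.78*c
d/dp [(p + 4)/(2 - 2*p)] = 5/(2*(p - 1)^2)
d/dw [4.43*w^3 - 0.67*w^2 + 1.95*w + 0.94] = 13.29*w^2 - 1.34*w + 1.95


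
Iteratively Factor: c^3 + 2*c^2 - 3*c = (c - 1)*(c^2 + 3*c) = c*(c - 1)*(c + 3)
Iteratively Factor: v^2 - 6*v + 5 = (v - 5)*(v - 1)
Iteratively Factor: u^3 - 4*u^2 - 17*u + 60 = (u - 5)*(u^2 + u - 12) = (u - 5)*(u - 3)*(u + 4)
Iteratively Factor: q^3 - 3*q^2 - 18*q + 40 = (q + 4)*(q^2 - 7*q + 10) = (q - 2)*(q + 4)*(q - 5)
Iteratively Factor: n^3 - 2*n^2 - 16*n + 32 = (n + 4)*(n^2 - 6*n + 8) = (n - 2)*(n + 4)*(n - 4)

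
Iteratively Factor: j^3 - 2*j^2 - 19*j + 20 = (j + 4)*(j^2 - 6*j + 5) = (j - 1)*(j + 4)*(j - 5)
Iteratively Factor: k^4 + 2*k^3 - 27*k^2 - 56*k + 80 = (k - 5)*(k^3 + 7*k^2 + 8*k - 16) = (k - 5)*(k - 1)*(k^2 + 8*k + 16) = (k - 5)*(k - 1)*(k + 4)*(k + 4)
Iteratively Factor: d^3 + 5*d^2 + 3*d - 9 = (d - 1)*(d^2 + 6*d + 9) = (d - 1)*(d + 3)*(d + 3)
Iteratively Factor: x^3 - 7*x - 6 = (x - 3)*(x^2 + 3*x + 2) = (x - 3)*(x + 2)*(x + 1)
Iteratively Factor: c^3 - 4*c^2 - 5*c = (c - 5)*(c^2 + c) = (c - 5)*(c + 1)*(c)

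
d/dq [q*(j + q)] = j + 2*q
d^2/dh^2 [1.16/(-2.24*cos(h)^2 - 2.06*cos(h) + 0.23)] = (23.281664*(1 - cos(h)^2)^2 + 16.058112*cos(h)^3 + 18.953936*cos(h)^2 - 31.566616*cos(h) - 34.32208)/(2.24*cos(h)^2 + 2.06*cos(h) - 0.23)^3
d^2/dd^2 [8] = 0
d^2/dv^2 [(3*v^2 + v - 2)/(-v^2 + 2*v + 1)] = 2*(-7*v^3 - 3*v^2 - 15*v + 9)/(v^6 - 6*v^5 + 9*v^4 + 4*v^3 - 9*v^2 - 6*v - 1)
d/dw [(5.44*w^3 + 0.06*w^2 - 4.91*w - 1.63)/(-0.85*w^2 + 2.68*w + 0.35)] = (-4.624*w^4 + 29.1584*w^3 + 1.6993*w^2 - 2.729*w + 2.6499)/(0.7225*w^4 - 4.556*w^3 + 6.5874*w^2 + 1.876*w + 0.1225)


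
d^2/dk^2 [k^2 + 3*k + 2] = 2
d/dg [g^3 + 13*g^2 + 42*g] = 3*g^2 + 26*g + 42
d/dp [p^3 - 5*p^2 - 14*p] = 3*p^2 - 10*p - 14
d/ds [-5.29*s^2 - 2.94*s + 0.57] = -10.58*s - 2.94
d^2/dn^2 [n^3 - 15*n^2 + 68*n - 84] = 6*n - 30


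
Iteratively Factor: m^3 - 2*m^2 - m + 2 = (m - 1)*(m^2 - m - 2) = (m - 1)*(m + 1)*(m - 2)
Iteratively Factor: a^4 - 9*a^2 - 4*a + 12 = (a + 2)*(a^3 - 2*a^2 - 5*a + 6) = (a - 1)*(a + 2)*(a^2 - a - 6) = (a - 3)*(a - 1)*(a + 2)*(a + 2)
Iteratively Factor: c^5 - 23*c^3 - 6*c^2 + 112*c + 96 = (c - 4)*(c^4 + 4*c^3 - 7*c^2 - 34*c - 24) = (c - 4)*(c - 3)*(c^3 + 7*c^2 + 14*c + 8) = (c - 4)*(c - 3)*(c + 4)*(c^2 + 3*c + 2) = (c - 4)*(c - 3)*(c + 1)*(c + 4)*(c + 2)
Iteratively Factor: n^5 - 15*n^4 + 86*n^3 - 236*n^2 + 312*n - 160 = (n - 2)*(n^4 - 13*n^3 + 60*n^2 - 116*n + 80) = (n - 4)*(n - 2)*(n^3 - 9*n^2 + 24*n - 20) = (n - 4)*(n - 2)^2*(n^2 - 7*n + 10) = (n - 5)*(n - 4)*(n - 2)^2*(n - 2)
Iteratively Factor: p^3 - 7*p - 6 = (p - 3)*(p^2 + 3*p + 2) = (p - 3)*(p + 1)*(p + 2)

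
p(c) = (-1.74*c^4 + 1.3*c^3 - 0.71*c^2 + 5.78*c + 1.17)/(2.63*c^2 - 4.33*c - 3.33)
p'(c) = (4.33 - 5.26*c)*(-1.74*c^4 + 1.3*c^3 - 0.71*c^2 + 5.78*c + 1.17)/(2.63*c^2 - 4.33*c - 3.33)^2 + (-6.96*c^3 + 3.9*c^2 - 1.42*c + 5.78)/(2.63*c^2 - 4.33*c - 3.33)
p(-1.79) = -2.86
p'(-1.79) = 1.67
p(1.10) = -1.19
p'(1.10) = -0.29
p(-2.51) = -4.46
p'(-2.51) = 2.73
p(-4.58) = -12.99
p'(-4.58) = 5.49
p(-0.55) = 17.00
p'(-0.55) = -861.00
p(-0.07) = -0.25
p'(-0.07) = -1.56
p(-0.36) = 0.76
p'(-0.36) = -8.30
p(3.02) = -12.77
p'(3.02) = -0.94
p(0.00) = -0.35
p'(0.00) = -1.28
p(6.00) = -30.04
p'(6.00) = -8.38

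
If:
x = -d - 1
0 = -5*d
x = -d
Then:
No Solution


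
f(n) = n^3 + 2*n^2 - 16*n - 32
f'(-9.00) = 191.00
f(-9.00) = -455.00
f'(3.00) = 23.00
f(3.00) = -35.00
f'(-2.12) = -11.00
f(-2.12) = 1.38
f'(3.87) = 44.41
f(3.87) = -6.01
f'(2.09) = 5.46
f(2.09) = -47.57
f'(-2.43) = -8.01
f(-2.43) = 4.34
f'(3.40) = 32.28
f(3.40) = -23.98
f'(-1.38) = -15.81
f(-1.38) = -8.74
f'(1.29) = -5.85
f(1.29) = -47.17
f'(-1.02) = -16.96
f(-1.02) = -14.66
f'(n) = 3*n^2 + 4*n - 16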